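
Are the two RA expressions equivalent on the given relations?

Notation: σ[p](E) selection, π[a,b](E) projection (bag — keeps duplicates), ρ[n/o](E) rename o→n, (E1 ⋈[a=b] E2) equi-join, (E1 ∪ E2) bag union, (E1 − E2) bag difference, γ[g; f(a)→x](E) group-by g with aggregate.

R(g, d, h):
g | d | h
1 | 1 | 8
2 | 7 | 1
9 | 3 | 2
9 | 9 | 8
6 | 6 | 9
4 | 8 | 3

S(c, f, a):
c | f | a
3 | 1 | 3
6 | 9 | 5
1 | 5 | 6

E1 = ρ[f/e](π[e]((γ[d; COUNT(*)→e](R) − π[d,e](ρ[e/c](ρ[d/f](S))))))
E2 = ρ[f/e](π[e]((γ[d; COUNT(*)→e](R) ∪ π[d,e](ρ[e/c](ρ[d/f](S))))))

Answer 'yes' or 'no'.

E1 stepwise |·|:
  R → 6
  γ[d; COUNT(*)→e](R) → 6
  S → 3
  ρ[d/f](S) → 3
  ρ[e/c](ρ[d/f](S)) → 3
  π[d,e](ρ[e/c](ρ[d/f](S))) → 3
  (γ[d; COUNT(*)→e](R) − π[d,e](ρ[e/c](ρ[d/f](S)))) → 6
  π[e]((γ[d; COUNT(*)→e](R) − π[d,e](ρ[e/c](ρ[d/f](S))))) → 6
  ρ[f/e](π[e]((γ[d; COUNT(*)→e](R) − π[d,e](ρ[e/c](ρ[d/f](S)))))) → 6
E2 stepwise |·|:
  R → 6
  γ[d; COUNT(*)→e](R) → 6
  S → 3
  ρ[d/f](S) → 3
  ρ[e/c](ρ[d/f](S)) → 3
  π[d,e](ρ[e/c](ρ[d/f](S))) → 3
  (γ[d; COUNT(*)→e](R) ∪ π[d,e](ρ[e/c](ρ[d/f](S)))) → 9
  π[e]((γ[d; COUNT(*)→e](R) ∪ π[d,e](ρ[e/c](ρ[d/f](S))))) → 9
  ρ[f/e](π[e]((γ[d; COUNT(*)→e](R) ∪ π[d,e](ρ[e/c](ρ[d/f](S)))))) → 9

E1 result:
f
1
1
1
1
1
1
E2 result:
f
1
1
1
1
1
1
1
3
6
Witness: (6,) appears 0× in E1 but 1× in E2.

no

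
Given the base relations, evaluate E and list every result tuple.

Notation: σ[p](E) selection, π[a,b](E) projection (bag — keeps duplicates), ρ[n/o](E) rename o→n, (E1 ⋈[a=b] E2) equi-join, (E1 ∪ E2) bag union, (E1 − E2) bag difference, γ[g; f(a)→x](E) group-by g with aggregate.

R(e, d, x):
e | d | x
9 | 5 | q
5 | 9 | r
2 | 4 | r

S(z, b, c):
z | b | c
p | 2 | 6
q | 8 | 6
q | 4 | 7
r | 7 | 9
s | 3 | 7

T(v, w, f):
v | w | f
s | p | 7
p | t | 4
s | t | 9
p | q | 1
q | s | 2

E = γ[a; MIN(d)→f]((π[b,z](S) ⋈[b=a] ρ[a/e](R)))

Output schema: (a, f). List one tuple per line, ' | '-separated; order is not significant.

Row counts bottom-up:
  S → 5
  π[b,z](S) → 5
  R → 3
  ρ[a/e](R) → 3
  (π[b,z](S) ⋈[b=a] ρ[a/e](R)) → 1
  γ[a; MIN(d)→f]((π[b,z](S) ⋈[b=a] ρ[a/e](R))) → 1

== RESULT ==
a | f
2 | 4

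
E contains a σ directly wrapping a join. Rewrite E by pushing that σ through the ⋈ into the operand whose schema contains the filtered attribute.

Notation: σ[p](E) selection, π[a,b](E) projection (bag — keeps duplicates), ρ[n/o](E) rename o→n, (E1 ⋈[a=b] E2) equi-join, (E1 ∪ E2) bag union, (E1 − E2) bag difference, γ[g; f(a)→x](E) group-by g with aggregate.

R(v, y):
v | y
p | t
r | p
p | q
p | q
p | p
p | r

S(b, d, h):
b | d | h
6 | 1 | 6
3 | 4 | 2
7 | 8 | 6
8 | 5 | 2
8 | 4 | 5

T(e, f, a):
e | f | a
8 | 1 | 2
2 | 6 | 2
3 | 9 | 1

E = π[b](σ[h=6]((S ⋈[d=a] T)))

σ filters on h, owned by the left side.
E' = π[b]((σ[h=6](S) ⋈[d=a] T))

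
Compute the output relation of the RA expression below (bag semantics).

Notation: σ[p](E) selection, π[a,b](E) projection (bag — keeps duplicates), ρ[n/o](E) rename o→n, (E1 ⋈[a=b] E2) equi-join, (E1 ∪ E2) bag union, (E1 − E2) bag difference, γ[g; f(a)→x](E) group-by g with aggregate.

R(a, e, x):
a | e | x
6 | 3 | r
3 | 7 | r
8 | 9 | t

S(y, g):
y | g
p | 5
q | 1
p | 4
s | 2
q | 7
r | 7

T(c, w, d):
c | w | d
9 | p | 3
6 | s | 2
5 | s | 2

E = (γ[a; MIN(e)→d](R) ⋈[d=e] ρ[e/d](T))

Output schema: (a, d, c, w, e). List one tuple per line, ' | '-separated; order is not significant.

Subexpression sizes:
  R → 3
  γ[a; MIN(e)→d](R) → 3
  T → 3
  ρ[e/d](T) → 3
  (γ[a; MIN(e)→d](R) ⋈[d=e] ρ[e/d](T)) → 1

== RESULT ==
a | d | c | w | e
6 | 3 | 9 | p | 3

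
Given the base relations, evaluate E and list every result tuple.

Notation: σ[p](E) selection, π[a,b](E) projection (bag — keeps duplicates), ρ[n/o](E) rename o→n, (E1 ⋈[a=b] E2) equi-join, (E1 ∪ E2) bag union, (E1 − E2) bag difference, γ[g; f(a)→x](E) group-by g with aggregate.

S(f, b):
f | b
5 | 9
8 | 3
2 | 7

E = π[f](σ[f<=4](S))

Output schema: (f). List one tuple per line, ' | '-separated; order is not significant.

Stepwise |·|:
  S → 3
  σ[f<=4](S) → 1
  π[f](σ[f<=4](S)) → 1

== RESULT ==
f
2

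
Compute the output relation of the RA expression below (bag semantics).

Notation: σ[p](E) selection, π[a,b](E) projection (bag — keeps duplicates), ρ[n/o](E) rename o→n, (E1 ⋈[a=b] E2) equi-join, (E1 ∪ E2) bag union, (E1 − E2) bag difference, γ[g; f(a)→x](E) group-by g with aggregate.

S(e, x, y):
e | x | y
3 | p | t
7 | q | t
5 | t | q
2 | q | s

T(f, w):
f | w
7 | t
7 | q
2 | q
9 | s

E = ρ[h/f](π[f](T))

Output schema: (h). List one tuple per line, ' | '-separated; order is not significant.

Per-node cardinality:
  T → 4
  π[f](T) → 4
  ρ[h/f](π[f](T)) → 4

== RESULT ==
h
2
7
7
9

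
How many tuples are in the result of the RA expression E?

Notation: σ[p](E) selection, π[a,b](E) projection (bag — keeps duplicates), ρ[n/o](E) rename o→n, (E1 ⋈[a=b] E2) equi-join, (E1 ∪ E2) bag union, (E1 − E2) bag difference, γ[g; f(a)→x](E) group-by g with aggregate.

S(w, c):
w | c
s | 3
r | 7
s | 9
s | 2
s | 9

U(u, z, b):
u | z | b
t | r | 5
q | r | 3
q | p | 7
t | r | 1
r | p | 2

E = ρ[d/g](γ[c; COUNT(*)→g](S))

Per-node cardinality:
  S → 5
  γ[c; COUNT(*)→g](S) → 4
  ρ[d/g](γ[c; COUNT(*)→g](S)) → 4

|E| = 4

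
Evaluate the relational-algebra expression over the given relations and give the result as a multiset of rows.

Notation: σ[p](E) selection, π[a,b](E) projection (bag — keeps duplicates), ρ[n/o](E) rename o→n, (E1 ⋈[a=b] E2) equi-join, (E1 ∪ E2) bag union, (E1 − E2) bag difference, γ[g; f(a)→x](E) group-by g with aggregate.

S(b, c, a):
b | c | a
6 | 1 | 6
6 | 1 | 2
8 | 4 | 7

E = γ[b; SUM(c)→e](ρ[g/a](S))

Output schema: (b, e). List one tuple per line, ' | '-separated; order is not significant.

Stepwise |·|:
  S → 3
  ρ[g/a](S) → 3
  γ[b; SUM(c)→e](ρ[g/a](S)) → 2

== RESULT ==
b | e
6 | 2
8 | 4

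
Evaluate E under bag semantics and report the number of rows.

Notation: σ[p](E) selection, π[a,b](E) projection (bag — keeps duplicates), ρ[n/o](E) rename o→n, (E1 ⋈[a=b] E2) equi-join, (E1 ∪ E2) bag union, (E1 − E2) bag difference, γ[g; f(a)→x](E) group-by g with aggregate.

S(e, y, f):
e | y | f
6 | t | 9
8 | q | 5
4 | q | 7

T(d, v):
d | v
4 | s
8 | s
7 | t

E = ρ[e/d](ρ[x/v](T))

Row counts bottom-up:
  T → 3
  ρ[x/v](T) → 3
  ρ[e/d](ρ[x/v](T)) → 3

|E| = 3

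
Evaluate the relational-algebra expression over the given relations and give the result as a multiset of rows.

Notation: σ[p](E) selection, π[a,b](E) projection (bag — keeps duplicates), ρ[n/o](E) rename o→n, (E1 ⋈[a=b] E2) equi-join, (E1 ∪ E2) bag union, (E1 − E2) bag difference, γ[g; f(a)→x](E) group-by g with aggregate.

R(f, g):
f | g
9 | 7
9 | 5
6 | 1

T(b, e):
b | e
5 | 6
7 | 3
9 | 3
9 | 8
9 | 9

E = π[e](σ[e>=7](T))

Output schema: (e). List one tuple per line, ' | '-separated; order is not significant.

Row counts bottom-up:
  T → 5
  σ[e>=7](T) → 2
  π[e](σ[e>=7](T)) → 2

== RESULT ==
e
8
9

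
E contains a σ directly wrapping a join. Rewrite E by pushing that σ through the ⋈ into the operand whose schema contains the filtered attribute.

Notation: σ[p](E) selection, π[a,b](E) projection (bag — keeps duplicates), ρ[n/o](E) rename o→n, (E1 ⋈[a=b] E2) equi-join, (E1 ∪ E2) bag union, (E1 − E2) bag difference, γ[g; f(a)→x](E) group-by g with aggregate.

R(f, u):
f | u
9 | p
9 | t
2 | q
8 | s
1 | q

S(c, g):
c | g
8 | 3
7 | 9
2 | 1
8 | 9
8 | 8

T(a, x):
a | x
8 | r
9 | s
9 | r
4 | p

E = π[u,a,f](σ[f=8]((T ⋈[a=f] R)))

σ filters on f, owned by the right side.
E' = π[u,a,f]((T ⋈[a=f] σ[f=8](R)))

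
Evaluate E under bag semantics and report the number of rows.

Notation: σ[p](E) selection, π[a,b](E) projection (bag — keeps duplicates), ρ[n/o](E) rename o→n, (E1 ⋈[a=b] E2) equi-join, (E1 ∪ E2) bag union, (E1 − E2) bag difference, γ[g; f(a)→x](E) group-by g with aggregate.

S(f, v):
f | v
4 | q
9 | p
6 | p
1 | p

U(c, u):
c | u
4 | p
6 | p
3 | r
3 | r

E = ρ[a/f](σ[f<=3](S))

Stepwise |·|:
  S → 4
  σ[f<=3](S) → 1
  ρ[a/f](σ[f<=3](S)) → 1

|E| = 1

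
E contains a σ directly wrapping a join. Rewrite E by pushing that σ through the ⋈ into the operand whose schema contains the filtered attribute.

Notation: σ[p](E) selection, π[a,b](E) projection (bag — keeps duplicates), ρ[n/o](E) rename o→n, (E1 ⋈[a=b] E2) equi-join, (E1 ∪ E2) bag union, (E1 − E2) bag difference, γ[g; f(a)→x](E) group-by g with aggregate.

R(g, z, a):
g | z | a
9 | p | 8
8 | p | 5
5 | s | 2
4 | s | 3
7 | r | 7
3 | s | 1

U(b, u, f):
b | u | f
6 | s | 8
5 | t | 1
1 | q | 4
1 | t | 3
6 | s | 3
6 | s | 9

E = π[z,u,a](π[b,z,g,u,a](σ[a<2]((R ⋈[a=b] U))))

σ filters on a, owned by the left side.
E' = π[z,u,a](π[b,z,g,u,a]((σ[a<2](R) ⋈[a=b] U)))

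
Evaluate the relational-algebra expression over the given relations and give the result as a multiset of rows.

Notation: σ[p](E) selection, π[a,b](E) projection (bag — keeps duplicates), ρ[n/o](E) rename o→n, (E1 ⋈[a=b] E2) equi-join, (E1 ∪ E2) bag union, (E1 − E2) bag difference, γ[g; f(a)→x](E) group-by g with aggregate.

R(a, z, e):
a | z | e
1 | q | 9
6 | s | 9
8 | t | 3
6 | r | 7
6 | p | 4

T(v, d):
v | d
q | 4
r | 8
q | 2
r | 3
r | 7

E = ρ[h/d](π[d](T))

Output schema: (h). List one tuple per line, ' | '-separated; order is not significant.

Subexpression sizes:
  T → 5
  π[d](T) → 5
  ρ[h/d](π[d](T)) → 5

== RESULT ==
h
2
3
4
7
8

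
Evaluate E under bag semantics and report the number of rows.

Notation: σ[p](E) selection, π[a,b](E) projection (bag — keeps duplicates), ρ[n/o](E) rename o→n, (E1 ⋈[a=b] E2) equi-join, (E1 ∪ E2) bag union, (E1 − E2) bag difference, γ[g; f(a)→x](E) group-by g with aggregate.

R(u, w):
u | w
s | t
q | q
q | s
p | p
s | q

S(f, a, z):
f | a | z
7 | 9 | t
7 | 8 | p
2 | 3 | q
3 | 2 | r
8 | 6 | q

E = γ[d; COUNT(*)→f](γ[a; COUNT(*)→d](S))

Per-node cardinality:
  S → 5
  γ[a; COUNT(*)→d](S) → 5
  γ[d; COUNT(*)→f](γ[a; COUNT(*)→d](S)) → 1

|E| = 1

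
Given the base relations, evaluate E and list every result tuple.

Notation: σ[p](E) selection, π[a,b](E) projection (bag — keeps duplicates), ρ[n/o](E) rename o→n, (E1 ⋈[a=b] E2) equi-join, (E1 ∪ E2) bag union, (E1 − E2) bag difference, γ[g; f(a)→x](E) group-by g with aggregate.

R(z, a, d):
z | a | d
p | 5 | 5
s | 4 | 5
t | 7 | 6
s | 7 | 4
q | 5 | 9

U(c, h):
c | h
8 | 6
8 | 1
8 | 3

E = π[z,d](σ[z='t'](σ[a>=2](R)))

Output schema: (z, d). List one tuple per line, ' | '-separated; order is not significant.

Subexpression sizes:
  R → 5
  σ[a>=2](R) → 5
  σ[z='t'](σ[a>=2](R)) → 1
  π[z,d](σ[z='t'](σ[a>=2](R))) → 1

== RESULT ==
z | d
t | 6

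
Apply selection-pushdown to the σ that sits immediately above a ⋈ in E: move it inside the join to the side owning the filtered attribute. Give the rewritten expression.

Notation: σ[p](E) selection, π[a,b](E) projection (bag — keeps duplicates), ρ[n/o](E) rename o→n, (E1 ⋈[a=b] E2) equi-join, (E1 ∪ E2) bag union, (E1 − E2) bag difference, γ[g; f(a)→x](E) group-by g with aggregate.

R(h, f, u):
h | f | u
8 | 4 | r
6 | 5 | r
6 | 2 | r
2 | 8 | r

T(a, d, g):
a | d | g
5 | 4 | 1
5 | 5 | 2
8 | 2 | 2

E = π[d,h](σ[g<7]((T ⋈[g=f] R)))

σ filters on g, owned by the left side.
E' = π[d,h]((σ[g<7](T) ⋈[g=f] R))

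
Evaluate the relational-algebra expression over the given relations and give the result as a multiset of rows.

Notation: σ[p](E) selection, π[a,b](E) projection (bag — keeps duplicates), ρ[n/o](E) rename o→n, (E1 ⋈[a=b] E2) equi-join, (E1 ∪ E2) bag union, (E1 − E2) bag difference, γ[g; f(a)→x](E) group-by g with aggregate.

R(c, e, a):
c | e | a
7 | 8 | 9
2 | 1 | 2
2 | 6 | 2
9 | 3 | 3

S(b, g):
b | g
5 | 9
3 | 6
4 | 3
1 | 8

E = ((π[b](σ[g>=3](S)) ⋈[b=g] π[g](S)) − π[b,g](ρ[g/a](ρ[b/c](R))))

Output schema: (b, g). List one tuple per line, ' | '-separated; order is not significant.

Row counts bottom-up:
  S → 4
  σ[g>=3](S) → 4
  π[b](σ[g>=3](S)) → 4
  S → 4
  π[g](S) → 4
  (π[b](σ[g>=3](S)) ⋈[b=g] π[g](S)) → 1
  R → 4
  ρ[b/c](R) → 4
  ρ[g/a](ρ[b/c](R)) → 4
  π[b,g](ρ[g/a](ρ[b/c](R))) → 4
  ((π[b](σ[g>=3](S)) ⋈[b=g] π[g](S)) − π[b,g](ρ[g/a](ρ[b/c](R)))) → 1

== RESULT ==
b | g
3 | 3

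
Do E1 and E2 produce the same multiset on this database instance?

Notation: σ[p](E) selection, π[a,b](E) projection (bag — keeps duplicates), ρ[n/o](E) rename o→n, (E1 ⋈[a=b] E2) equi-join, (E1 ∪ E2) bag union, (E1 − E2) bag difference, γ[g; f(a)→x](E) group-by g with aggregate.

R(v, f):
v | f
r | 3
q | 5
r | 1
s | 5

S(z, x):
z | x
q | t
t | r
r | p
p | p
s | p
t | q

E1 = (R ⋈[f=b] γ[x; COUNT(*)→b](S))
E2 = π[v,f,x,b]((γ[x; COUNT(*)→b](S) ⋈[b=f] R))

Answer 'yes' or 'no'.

E1 stepwise |·|:
  R → 4
  S → 6
  γ[x; COUNT(*)→b](S) → 4
  (R ⋈[f=b] γ[x; COUNT(*)→b](S)) → 4
E2 stepwise |·|:
  S → 6
  γ[x; COUNT(*)→b](S) → 4
  R → 4
  (γ[x; COUNT(*)→b](S) ⋈[b=f] R) → 4
  π[v,f,x,b]((γ[x; COUNT(*)→b](S) ⋈[b=f] R)) → 4

E1 and E2 produce the same multiset:
v | f | x | b
r | 1 | q | 1
r | 1 | r | 1
r | 1 | t | 1
r | 3 | p | 3

yes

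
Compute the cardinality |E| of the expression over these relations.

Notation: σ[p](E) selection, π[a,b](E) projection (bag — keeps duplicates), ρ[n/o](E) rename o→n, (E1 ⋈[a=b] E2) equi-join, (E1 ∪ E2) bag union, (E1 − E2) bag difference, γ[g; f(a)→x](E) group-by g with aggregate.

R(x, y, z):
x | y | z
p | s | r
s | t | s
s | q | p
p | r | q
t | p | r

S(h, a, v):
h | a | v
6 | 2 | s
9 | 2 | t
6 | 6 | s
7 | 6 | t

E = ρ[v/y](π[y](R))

Per-node cardinality:
  R → 5
  π[y](R) → 5
  ρ[v/y](π[y](R)) → 5

|E| = 5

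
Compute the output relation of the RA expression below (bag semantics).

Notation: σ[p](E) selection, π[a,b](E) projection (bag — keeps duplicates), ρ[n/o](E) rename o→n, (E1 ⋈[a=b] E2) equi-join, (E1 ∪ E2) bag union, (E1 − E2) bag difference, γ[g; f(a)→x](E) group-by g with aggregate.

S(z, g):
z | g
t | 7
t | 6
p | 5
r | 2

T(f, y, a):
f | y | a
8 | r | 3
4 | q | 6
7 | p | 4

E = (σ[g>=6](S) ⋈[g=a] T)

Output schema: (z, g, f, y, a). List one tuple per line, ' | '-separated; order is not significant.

Subexpression sizes:
  S → 4
  σ[g>=6](S) → 2
  T → 3
  (σ[g>=6](S) ⋈[g=a] T) → 1

== RESULT ==
z | g | f | y | a
t | 6 | 4 | q | 6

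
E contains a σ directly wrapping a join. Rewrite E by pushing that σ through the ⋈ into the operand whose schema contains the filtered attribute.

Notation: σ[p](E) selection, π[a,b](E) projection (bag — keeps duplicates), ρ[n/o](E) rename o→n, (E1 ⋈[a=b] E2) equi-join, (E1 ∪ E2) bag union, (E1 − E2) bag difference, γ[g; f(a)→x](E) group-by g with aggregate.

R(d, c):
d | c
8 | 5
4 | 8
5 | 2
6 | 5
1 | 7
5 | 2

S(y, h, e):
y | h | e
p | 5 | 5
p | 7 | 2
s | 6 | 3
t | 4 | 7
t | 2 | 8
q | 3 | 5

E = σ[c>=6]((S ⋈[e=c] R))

σ filters on c, owned by the right side.
E' = (S ⋈[e=c] σ[c>=6](R))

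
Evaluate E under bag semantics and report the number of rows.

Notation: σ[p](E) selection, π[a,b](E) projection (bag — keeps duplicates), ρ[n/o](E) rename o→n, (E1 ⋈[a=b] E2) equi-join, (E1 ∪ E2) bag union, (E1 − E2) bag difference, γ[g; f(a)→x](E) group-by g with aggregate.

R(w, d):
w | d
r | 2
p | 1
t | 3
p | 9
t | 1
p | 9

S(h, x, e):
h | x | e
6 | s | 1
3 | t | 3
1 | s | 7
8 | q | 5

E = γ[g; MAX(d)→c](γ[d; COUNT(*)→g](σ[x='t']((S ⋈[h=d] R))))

Stepwise |·|:
  S → 4
  R → 6
  (S ⋈[h=d] R) → 3
  σ[x='t']((S ⋈[h=d] R)) → 1
  γ[d; COUNT(*)→g](σ[x='t']((S ⋈[h=d] R))) → 1
  γ[g; MAX(d)→c](γ[d; COUNT(*)→g](σ[x='t']((S ⋈[h=d] R)))) → 1

|E| = 1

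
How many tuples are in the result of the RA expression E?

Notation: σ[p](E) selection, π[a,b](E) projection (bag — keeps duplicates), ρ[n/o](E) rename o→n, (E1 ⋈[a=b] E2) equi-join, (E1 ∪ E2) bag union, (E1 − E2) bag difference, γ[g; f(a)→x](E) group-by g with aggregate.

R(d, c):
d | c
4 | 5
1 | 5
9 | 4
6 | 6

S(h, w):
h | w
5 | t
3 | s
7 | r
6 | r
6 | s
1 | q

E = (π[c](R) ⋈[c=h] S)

Subexpression sizes:
  R → 4
  π[c](R) → 4
  S → 6
  (π[c](R) ⋈[c=h] S) → 4

|E| = 4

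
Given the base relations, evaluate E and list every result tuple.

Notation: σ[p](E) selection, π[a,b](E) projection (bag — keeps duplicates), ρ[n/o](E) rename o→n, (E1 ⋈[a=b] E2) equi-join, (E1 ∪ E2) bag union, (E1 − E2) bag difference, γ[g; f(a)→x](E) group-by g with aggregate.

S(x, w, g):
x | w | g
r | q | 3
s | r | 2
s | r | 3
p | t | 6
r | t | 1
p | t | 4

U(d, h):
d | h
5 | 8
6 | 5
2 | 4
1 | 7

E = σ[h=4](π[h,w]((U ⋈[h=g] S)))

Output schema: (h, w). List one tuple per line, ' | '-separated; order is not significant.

Stepwise |·|:
  U → 4
  S → 6
  (U ⋈[h=g] S) → 1
  π[h,w]((U ⋈[h=g] S)) → 1
  σ[h=4](π[h,w]((U ⋈[h=g] S))) → 1

== RESULT ==
h | w
4 | t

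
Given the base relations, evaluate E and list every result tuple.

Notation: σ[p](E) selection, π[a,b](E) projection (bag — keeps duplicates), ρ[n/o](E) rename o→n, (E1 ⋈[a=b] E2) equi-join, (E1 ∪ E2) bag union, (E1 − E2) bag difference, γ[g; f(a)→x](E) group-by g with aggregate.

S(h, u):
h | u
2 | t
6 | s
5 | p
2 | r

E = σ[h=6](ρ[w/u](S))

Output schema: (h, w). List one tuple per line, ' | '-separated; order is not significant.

Stepwise |·|:
  S → 4
  ρ[w/u](S) → 4
  σ[h=6](ρ[w/u](S)) → 1

== RESULT ==
h | w
6 | s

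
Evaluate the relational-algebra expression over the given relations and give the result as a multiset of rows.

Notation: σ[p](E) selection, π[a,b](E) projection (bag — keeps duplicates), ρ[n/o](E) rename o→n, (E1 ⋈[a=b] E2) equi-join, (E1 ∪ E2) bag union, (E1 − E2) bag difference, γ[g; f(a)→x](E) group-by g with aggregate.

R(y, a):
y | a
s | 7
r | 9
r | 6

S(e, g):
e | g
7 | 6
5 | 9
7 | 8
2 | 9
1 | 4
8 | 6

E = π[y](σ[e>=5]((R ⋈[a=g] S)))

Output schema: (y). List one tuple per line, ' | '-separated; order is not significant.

Stepwise |·|:
  R → 3
  S → 6
  (R ⋈[a=g] S) → 4
  σ[e>=5]((R ⋈[a=g] S)) → 3
  π[y](σ[e>=5]((R ⋈[a=g] S))) → 3

== RESULT ==
y
r
r
r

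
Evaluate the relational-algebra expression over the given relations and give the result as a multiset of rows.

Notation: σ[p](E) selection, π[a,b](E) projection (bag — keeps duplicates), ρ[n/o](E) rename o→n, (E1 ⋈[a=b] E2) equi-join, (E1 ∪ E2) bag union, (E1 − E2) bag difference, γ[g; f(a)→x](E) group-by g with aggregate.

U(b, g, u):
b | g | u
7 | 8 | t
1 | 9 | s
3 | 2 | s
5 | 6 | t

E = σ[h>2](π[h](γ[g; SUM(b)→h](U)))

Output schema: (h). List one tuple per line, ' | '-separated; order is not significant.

Stepwise |·|:
  U → 4
  γ[g; SUM(b)→h](U) → 4
  π[h](γ[g; SUM(b)→h](U)) → 4
  σ[h>2](π[h](γ[g; SUM(b)→h](U))) → 3

== RESULT ==
h
3
5
7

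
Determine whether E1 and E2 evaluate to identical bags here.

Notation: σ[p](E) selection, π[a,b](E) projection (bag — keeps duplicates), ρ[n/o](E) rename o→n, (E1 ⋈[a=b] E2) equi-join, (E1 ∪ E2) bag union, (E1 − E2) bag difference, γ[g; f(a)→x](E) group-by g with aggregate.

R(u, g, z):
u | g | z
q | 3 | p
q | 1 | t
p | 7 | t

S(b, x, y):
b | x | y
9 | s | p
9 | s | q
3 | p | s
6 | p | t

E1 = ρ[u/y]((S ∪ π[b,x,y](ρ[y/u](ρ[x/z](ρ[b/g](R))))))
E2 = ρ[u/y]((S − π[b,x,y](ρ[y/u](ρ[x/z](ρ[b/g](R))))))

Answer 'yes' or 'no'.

E1 subexpression sizes:
  S → 4
  R → 3
  ρ[b/g](R) → 3
  ρ[x/z](ρ[b/g](R)) → 3
  ρ[y/u](ρ[x/z](ρ[b/g](R))) → 3
  π[b,x,y](ρ[y/u](ρ[x/z](ρ[b/g](R)))) → 3
  (S ∪ π[b,x,y](ρ[y/u](ρ[x/z](ρ[b/g](R))))) → 7
  ρ[u/y]((S ∪ π[b,x,y](ρ[y/u](ρ[x/z](ρ[b/g](R)))))) → 7
E2 subexpression sizes:
  S → 4
  R → 3
  ρ[b/g](R) → 3
  ρ[x/z](ρ[b/g](R)) → 3
  ρ[y/u](ρ[x/z](ρ[b/g](R))) → 3
  π[b,x,y](ρ[y/u](ρ[x/z](ρ[b/g](R)))) → 3
  (S − π[b,x,y](ρ[y/u](ρ[x/z](ρ[b/g](R))))) → 4
  ρ[u/y]((S − π[b,x,y](ρ[y/u](ρ[x/z](ρ[b/g](R)))))) → 4

E1 result:
b | x | u
1 | t | q
3 | p | q
3 | p | s
6 | p | t
7 | t | p
9 | s | p
9 | s | q
E2 result:
b | x | u
3 | p | s
6 | p | t
9 | s | p
9 | s | q
Witness: (7, 't', 'p') appears 1× in E1 but 0× in E2.

no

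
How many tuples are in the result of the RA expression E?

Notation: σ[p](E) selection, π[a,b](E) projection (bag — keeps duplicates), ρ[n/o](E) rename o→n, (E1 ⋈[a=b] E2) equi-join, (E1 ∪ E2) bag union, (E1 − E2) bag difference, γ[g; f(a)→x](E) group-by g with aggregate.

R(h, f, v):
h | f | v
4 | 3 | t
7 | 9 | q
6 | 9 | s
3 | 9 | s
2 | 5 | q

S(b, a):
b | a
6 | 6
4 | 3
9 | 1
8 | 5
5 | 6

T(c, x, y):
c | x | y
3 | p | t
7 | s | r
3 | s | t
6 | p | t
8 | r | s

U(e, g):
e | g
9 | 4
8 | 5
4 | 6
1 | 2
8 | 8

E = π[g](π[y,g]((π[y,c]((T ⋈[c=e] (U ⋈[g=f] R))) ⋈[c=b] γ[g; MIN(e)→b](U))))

Stepwise |·|:
  T → 5
  U → 5
  R → 5
  (U ⋈[g=f] R) → 1
  (T ⋈[c=e] (U ⋈[g=f] R)) → 1
  π[y,c]((T ⋈[c=e] (U ⋈[g=f] R))) → 1
  U → 5
  γ[g; MIN(e)→b](U) → 5
  (π[y,c]((T ⋈[c=e] (U ⋈[g=f] R))) ⋈[c=b] γ[g; MIN(e)→b](U)) → 2
  π[y,g]((π[y,c]((T ⋈[c=e] (U ⋈[g=f] R))) ⋈[c=b] γ[g; MIN(e)→b](U))) → 2
  π[g](π[y,g]((π[y,c]((T ⋈[c=e] (U ⋈[g=f] R))) ⋈[c=b] γ[g; MIN(e)→b](U)))) → 2

|E| = 2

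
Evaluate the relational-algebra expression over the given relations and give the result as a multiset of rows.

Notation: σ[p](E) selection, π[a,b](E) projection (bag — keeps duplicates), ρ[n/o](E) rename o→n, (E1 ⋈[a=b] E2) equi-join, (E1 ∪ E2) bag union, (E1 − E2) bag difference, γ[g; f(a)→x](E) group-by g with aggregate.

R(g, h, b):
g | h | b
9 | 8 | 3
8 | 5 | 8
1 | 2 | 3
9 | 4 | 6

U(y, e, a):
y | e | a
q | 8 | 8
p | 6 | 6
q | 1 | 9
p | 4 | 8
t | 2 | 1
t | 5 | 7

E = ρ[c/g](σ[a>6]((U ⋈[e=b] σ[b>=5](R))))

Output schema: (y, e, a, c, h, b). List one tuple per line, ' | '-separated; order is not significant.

Per-node cardinality:
  U → 6
  R → 4
  σ[b>=5](R) → 2
  (U ⋈[e=b] σ[b>=5](R)) → 2
  σ[a>6]((U ⋈[e=b] σ[b>=5](R))) → 1
  ρ[c/g](σ[a>6]((U ⋈[e=b] σ[b>=5](R)))) → 1

== RESULT ==
y | e | a | c | h | b
q | 8 | 8 | 8 | 5 | 8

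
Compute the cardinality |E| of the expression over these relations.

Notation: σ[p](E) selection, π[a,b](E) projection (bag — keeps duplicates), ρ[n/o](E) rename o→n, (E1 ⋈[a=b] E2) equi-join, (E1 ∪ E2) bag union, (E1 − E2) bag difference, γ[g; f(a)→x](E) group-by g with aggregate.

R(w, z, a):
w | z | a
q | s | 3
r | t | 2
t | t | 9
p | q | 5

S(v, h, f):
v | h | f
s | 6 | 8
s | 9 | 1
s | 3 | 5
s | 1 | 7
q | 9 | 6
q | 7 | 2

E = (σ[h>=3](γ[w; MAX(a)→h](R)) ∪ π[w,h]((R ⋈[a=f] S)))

Row counts bottom-up:
  R → 4
  γ[w; MAX(a)→h](R) → 4
  σ[h>=3](γ[w; MAX(a)→h](R)) → 3
  R → 4
  S → 6
  (R ⋈[a=f] S) → 2
  π[w,h]((R ⋈[a=f] S)) → 2
  (σ[h>=3](γ[w; MAX(a)→h](R)) ∪ π[w,h]((R ⋈[a=f] S))) → 5

|E| = 5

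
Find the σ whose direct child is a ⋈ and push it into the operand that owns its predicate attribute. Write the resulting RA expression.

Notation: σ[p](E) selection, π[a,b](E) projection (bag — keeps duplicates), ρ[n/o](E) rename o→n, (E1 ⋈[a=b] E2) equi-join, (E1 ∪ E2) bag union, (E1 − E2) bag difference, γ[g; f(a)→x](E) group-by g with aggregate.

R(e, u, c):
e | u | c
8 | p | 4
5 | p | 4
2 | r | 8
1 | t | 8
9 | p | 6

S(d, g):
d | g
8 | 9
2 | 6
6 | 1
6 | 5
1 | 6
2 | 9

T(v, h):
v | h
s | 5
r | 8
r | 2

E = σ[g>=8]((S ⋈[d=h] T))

σ filters on g, owned by the left side.
E' = (σ[g>=8](S) ⋈[d=h] T)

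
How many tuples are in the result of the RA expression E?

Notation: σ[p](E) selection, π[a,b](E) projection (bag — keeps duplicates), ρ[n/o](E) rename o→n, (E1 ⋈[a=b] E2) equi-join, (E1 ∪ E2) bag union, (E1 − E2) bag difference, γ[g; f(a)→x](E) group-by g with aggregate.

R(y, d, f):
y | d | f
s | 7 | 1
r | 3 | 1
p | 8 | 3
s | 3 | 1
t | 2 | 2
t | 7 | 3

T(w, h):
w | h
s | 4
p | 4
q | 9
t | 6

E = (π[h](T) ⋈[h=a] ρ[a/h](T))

Stepwise |·|:
  T → 4
  π[h](T) → 4
  T → 4
  ρ[a/h](T) → 4
  (π[h](T) ⋈[h=a] ρ[a/h](T)) → 6

|E| = 6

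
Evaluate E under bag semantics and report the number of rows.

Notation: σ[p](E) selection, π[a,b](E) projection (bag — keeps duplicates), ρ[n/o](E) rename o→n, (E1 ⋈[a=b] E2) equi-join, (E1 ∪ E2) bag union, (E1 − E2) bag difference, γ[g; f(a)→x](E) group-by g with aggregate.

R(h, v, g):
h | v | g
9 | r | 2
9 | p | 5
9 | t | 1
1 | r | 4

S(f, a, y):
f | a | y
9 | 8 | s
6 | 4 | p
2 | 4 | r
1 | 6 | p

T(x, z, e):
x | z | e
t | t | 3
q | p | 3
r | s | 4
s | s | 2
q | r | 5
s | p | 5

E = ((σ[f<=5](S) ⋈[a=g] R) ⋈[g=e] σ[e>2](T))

Per-node cardinality:
  S → 4
  σ[f<=5](S) → 2
  R → 4
  (σ[f<=5](S) ⋈[a=g] R) → 1
  T → 6
  σ[e>2](T) → 5
  ((σ[f<=5](S) ⋈[a=g] R) ⋈[g=e] σ[e>2](T)) → 1

|E| = 1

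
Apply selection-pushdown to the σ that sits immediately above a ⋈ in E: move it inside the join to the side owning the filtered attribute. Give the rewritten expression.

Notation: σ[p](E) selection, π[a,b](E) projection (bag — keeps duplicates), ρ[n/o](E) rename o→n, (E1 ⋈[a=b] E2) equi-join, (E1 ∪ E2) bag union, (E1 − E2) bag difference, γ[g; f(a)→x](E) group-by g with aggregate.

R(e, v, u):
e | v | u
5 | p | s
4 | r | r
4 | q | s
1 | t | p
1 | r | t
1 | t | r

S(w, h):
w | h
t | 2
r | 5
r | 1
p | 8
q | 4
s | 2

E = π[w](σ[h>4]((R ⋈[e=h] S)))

σ filters on h, owned by the right side.
E' = π[w]((R ⋈[e=h] σ[h>4](S)))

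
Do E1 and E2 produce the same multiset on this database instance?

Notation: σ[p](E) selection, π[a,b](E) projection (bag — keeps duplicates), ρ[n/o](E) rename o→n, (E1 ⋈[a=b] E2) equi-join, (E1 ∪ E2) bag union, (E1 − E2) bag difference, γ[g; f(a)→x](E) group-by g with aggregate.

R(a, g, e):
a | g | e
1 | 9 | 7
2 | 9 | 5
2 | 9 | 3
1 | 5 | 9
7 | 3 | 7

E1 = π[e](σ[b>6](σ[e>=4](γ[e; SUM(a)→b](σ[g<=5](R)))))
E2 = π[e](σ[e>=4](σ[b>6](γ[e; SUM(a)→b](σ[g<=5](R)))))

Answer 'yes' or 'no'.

E1 stepwise |·|:
  R → 5
  σ[g<=5](R) → 2
  γ[e; SUM(a)→b](σ[g<=5](R)) → 2
  σ[e>=4](γ[e; SUM(a)→b](σ[g<=5](R))) → 2
  σ[b>6](σ[e>=4](γ[e; SUM(a)→b](σ[g<=5](R)))) → 1
  π[e](σ[b>6](σ[e>=4](γ[e; SUM(a)→b](σ[g<=5](R))))) → 1
E2 stepwise |·|:
  R → 5
  σ[g<=5](R) → 2
  γ[e; SUM(a)→b](σ[g<=5](R)) → 2
  σ[b>6](γ[e; SUM(a)→b](σ[g<=5](R))) → 1
  σ[e>=4](σ[b>6](γ[e; SUM(a)→b](σ[g<=5](R)))) → 1
  π[e](σ[e>=4](σ[b>6](γ[e; SUM(a)→b](σ[g<=5](R))))) → 1

E1 and E2 produce the same multiset:
e
7

yes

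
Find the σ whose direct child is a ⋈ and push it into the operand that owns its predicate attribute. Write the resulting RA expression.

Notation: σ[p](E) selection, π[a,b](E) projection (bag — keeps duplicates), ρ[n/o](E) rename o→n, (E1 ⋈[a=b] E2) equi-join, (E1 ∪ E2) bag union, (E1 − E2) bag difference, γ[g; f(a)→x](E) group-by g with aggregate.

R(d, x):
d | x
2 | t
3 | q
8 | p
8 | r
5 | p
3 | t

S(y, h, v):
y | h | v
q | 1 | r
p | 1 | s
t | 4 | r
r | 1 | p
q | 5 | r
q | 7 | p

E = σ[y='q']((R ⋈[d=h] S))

σ filters on y, owned by the right side.
E' = (R ⋈[d=h] σ[y='q'](S))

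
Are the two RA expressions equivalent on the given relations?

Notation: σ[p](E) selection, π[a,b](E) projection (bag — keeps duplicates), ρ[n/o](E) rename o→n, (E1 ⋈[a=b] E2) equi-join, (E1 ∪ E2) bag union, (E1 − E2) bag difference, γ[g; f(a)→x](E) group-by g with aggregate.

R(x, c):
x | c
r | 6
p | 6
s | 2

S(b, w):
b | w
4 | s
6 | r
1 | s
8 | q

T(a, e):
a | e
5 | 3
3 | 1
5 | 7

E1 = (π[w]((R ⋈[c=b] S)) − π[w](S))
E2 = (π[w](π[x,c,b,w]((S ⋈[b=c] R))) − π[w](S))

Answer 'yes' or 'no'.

E1 per-node cardinality:
  R → 3
  S → 4
  (R ⋈[c=b] S) → 2
  π[w]((R ⋈[c=b] S)) → 2
  S → 4
  π[w](S) → 4
  (π[w]((R ⋈[c=b] S)) − π[w](S)) → 1
E2 per-node cardinality:
  S → 4
  R → 3
  (S ⋈[b=c] R) → 2
  π[x,c,b,w]((S ⋈[b=c] R)) → 2
  π[w](π[x,c,b,w]((S ⋈[b=c] R))) → 2
  S → 4
  π[w](S) → 4
  (π[w](π[x,c,b,w]((S ⋈[b=c] R))) − π[w](S)) → 1

E1 and E2 produce the same multiset:
w
r

yes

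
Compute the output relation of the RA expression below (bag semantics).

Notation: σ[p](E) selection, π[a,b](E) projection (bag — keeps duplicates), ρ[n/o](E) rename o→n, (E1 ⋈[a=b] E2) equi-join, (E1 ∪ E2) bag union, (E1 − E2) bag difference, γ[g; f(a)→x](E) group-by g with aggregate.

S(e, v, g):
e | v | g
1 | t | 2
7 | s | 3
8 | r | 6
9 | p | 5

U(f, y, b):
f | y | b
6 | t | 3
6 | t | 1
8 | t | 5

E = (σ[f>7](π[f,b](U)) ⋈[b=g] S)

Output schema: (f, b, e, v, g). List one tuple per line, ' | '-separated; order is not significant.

Stepwise |·|:
  U → 3
  π[f,b](U) → 3
  σ[f>7](π[f,b](U)) → 1
  S → 4
  (σ[f>7](π[f,b](U)) ⋈[b=g] S) → 1

== RESULT ==
f | b | e | v | g
8 | 5 | 9 | p | 5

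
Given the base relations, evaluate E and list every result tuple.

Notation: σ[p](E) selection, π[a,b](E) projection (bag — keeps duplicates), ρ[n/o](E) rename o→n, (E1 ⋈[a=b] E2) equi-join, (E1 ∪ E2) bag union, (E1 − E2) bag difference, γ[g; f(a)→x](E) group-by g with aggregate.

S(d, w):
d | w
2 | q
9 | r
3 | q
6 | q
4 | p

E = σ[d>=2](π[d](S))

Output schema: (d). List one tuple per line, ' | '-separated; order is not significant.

Subexpression sizes:
  S → 5
  π[d](S) → 5
  σ[d>=2](π[d](S)) → 5

== RESULT ==
d
2
3
4
6
9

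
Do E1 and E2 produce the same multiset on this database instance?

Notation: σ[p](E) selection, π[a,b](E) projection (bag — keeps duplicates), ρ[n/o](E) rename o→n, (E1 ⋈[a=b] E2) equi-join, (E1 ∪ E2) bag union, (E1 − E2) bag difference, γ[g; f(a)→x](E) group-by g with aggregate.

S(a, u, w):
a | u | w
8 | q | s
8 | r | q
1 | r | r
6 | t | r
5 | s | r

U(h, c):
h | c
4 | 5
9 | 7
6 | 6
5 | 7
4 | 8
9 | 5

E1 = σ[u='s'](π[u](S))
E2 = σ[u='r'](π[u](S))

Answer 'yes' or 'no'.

E1 per-node cardinality:
  S → 5
  π[u](S) → 5
  σ[u='s'](π[u](S)) → 1
E2 per-node cardinality:
  S → 5
  π[u](S) → 5
  σ[u='r'](π[u](S)) → 2

E1 result:
u
s
E2 result:
u
r
r
Witness: ('s',) appears 1× in E1 but 0× in E2.

no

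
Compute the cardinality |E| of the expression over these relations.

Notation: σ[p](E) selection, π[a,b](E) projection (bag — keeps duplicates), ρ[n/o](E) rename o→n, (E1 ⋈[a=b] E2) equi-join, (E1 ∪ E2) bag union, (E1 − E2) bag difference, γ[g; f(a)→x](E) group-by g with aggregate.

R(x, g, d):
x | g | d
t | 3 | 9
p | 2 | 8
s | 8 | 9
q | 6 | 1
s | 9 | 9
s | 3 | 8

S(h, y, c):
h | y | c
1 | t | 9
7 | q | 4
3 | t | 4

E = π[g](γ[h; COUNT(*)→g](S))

Row counts bottom-up:
  S → 3
  γ[h; COUNT(*)→g](S) → 3
  π[g](γ[h; COUNT(*)→g](S)) → 3

|E| = 3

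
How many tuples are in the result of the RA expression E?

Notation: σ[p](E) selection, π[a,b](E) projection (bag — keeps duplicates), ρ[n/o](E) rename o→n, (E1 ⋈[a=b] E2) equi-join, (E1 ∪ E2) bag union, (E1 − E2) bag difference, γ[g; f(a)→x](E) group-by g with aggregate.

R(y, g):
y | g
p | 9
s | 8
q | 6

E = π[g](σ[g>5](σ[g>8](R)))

Per-node cardinality:
  R → 3
  σ[g>8](R) → 1
  σ[g>5](σ[g>8](R)) → 1
  π[g](σ[g>5](σ[g>8](R))) → 1

|E| = 1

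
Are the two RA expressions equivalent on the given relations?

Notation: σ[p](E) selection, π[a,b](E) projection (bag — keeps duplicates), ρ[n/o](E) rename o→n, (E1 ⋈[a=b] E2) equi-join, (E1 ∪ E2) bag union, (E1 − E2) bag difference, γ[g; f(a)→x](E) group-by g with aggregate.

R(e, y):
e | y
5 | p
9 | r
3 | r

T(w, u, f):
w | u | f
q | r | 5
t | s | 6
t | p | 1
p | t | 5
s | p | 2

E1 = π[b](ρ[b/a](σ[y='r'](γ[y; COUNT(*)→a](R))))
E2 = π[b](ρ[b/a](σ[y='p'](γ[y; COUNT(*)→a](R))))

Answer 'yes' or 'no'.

E1 stepwise |·|:
  R → 3
  γ[y; COUNT(*)→a](R) → 2
  σ[y='r'](γ[y; COUNT(*)→a](R)) → 1
  ρ[b/a](σ[y='r'](γ[y; COUNT(*)→a](R))) → 1
  π[b](ρ[b/a](σ[y='r'](γ[y; COUNT(*)→a](R)))) → 1
E2 stepwise |·|:
  R → 3
  γ[y; COUNT(*)→a](R) → 2
  σ[y='p'](γ[y; COUNT(*)→a](R)) → 1
  ρ[b/a](σ[y='p'](γ[y; COUNT(*)→a](R))) → 1
  π[b](ρ[b/a](σ[y='p'](γ[y; COUNT(*)→a](R)))) → 1

E1 result:
b
2
E2 result:
b
1
Witness: (1,) appears 0× in E1 but 1× in E2.

no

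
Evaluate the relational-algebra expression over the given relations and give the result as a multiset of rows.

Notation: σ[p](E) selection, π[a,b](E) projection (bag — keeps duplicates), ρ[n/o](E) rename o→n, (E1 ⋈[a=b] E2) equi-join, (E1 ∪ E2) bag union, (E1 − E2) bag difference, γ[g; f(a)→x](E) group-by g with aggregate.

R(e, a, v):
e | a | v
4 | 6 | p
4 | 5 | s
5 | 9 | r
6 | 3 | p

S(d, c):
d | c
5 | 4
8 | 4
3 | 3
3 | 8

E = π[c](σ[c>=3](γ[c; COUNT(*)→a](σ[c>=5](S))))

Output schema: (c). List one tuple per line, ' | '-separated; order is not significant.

Stepwise |·|:
  S → 4
  σ[c>=5](S) → 1
  γ[c; COUNT(*)→a](σ[c>=5](S)) → 1
  σ[c>=3](γ[c; COUNT(*)→a](σ[c>=5](S))) → 1
  π[c](σ[c>=3](γ[c; COUNT(*)→a](σ[c>=5](S)))) → 1

== RESULT ==
c
8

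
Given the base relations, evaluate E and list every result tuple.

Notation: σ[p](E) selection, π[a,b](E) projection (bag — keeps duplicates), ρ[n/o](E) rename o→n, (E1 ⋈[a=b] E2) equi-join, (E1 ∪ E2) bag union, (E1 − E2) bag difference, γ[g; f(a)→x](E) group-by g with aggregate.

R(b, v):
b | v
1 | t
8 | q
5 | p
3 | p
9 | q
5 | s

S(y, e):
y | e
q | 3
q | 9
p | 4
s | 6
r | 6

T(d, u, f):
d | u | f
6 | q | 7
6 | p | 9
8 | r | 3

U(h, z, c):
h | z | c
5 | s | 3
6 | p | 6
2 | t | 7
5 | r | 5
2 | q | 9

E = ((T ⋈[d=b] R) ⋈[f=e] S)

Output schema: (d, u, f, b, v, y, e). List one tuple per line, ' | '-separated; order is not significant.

Stepwise |·|:
  T → 3
  R → 6
  (T ⋈[d=b] R) → 1
  S → 5
  ((T ⋈[d=b] R) ⋈[f=e] S) → 1

== RESULT ==
d | u | f | b | v | y | e
8 | r | 3 | 8 | q | q | 3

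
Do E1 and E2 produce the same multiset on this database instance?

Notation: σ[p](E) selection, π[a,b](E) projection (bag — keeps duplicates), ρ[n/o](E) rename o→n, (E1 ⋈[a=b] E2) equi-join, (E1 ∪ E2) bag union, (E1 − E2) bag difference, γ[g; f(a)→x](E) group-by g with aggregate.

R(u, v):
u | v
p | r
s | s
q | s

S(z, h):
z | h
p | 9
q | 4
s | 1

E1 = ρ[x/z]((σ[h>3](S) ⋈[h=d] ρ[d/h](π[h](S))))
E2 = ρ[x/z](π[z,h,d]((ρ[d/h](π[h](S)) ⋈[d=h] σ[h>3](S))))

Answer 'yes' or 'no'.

E1 stepwise |·|:
  S → 3
  σ[h>3](S) → 2
  S → 3
  π[h](S) → 3
  ρ[d/h](π[h](S)) → 3
  (σ[h>3](S) ⋈[h=d] ρ[d/h](π[h](S))) → 2
  ρ[x/z]((σ[h>3](S) ⋈[h=d] ρ[d/h](π[h](S)))) → 2
E2 stepwise |·|:
  S → 3
  π[h](S) → 3
  ρ[d/h](π[h](S)) → 3
  S → 3
  σ[h>3](S) → 2
  (ρ[d/h](π[h](S)) ⋈[d=h] σ[h>3](S)) → 2
  π[z,h,d]((ρ[d/h](π[h](S)) ⋈[d=h] σ[h>3](S))) → 2
  ρ[x/z](π[z,h,d]((ρ[d/h](π[h](S)) ⋈[d=h] σ[h>3](S)))) → 2

E1 and E2 produce the same multiset:
x | h | d
p | 9 | 9
q | 4 | 4

yes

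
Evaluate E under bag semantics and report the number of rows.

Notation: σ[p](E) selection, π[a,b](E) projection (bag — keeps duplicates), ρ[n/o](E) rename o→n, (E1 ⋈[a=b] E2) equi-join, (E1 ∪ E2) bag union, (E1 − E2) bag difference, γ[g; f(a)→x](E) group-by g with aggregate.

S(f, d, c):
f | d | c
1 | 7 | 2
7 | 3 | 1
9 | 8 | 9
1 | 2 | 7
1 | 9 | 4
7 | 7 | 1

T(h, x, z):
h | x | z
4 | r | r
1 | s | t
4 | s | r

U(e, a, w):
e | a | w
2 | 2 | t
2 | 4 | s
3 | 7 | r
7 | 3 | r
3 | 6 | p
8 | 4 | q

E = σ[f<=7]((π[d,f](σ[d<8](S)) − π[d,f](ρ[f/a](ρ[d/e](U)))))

Stepwise |·|:
  S → 6
  σ[d<8](S) → 4
  π[d,f](σ[d<8](S)) → 4
  U → 6
  ρ[d/e](U) → 6
  ρ[f/a](ρ[d/e](U)) → 6
  π[d,f](ρ[f/a](ρ[d/e](U))) → 6
  (π[d,f](σ[d<8](S)) − π[d,f](ρ[f/a](ρ[d/e](U)))) → 3
  σ[f<=7]((π[d,f](σ[d<8](S)) − π[d,f](ρ[f/a](ρ[d/e](U))))) → 3

|E| = 3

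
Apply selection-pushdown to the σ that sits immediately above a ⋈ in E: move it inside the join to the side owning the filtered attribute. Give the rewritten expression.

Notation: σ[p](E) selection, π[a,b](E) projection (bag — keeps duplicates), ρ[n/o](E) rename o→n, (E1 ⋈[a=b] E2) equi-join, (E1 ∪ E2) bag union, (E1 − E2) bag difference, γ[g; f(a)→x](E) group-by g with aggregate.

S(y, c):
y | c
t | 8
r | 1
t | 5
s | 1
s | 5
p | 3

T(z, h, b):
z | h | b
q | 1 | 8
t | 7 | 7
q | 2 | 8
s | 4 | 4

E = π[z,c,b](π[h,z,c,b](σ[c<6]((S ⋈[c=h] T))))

σ filters on c, owned by the left side.
E' = π[z,c,b](π[h,z,c,b]((σ[c<6](S) ⋈[c=h] T)))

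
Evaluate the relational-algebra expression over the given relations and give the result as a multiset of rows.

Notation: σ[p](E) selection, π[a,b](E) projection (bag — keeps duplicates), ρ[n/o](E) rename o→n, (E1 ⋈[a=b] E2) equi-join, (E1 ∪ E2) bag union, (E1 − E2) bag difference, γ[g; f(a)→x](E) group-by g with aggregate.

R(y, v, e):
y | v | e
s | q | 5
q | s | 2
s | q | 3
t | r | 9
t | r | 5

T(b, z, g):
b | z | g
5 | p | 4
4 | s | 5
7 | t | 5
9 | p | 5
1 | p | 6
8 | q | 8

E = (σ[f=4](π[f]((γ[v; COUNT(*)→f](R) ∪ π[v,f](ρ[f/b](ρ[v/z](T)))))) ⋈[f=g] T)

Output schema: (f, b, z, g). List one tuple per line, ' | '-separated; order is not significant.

Row counts bottom-up:
  R → 5
  γ[v; COUNT(*)→f](R) → 3
  T → 6
  ρ[v/z](T) → 6
  ρ[f/b](ρ[v/z](T)) → 6
  π[v,f](ρ[f/b](ρ[v/z](T))) → 6
  (γ[v; COUNT(*)→f](R) ∪ π[v,f](ρ[f/b](ρ[v/z](T)))) → 9
  π[f]((γ[v; COUNT(*)→f](R) ∪ π[v,f](ρ[f/b](ρ[v/z](T))))) → 9
  σ[f=4](π[f]((γ[v; COUNT(*)→f](R) ∪ π[v,f](ρ[f/b](ρ[v/z](T)))))) → 1
  T → 6
  (σ[f=4](π[f]((γ[v; COUNT(*)→f](R) ∪ π[v,f](ρ[f/b](ρ[v/z](T)))))) ⋈[f=g] T) → 1

== RESULT ==
f | b | z | g
4 | 5 | p | 4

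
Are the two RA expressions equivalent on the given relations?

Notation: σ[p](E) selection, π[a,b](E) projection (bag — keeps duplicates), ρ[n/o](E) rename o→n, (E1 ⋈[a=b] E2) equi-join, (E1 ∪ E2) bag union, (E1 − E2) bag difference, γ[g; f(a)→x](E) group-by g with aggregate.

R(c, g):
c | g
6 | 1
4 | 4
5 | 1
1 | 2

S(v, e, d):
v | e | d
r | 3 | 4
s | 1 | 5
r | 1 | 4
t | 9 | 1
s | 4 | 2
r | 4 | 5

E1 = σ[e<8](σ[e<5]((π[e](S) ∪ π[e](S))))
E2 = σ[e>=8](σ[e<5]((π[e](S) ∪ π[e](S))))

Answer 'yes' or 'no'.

E1 stepwise |·|:
  S → 6
  π[e](S) → 6
  S → 6
  π[e](S) → 6
  (π[e](S) ∪ π[e](S)) → 12
  σ[e<5]((π[e](S) ∪ π[e](S))) → 10
  σ[e<8](σ[e<5]((π[e](S) ∪ π[e](S)))) → 10
E2 stepwise |·|:
  S → 6
  π[e](S) → 6
  S → 6
  π[e](S) → 6
  (π[e](S) ∪ π[e](S)) → 12
  σ[e<5]((π[e](S) ∪ π[e](S))) → 10
  σ[e>=8](σ[e<5]((π[e](S) ∪ π[e](S)))) → 0

E1 result:
e
1
1
1
1
3
3
4
4
4
4
E2 result:
e
(0 rows)
Witness: (1,) appears 4× in E1 but 0× in E2.

no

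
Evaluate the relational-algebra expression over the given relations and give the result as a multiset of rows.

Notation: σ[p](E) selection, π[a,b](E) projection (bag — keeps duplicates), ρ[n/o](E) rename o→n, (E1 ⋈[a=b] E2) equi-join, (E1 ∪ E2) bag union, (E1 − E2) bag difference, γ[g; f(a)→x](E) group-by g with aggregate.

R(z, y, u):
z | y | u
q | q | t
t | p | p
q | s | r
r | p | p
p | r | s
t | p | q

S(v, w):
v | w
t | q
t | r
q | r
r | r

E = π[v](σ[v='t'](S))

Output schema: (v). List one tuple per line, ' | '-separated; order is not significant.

Stepwise |·|:
  S → 4
  σ[v='t'](S) → 2
  π[v](σ[v='t'](S)) → 2

== RESULT ==
v
t
t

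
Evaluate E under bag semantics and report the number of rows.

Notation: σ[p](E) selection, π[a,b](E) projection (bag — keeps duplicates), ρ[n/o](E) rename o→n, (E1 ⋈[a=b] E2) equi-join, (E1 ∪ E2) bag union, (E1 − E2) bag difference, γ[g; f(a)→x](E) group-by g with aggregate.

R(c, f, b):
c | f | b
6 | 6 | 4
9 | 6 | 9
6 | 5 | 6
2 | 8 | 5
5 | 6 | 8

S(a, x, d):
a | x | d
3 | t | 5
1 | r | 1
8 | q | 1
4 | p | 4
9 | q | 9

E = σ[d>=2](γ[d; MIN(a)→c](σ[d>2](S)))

Subexpression sizes:
  S → 5
  σ[d>2](S) → 3
  γ[d; MIN(a)→c](σ[d>2](S)) → 3
  σ[d>=2](γ[d; MIN(a)→c](σ[d>2](S))) → 3

|E| = 3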